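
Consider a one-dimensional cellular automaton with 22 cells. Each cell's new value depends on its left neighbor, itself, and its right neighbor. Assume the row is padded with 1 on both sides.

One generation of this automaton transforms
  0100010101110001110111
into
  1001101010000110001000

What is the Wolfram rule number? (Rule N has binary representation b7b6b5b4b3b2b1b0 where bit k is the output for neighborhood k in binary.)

35

position 10: 111 → 0  (bit 7 = 0)
position 11: 110 → 0  (bit 6 = 0)
position 0: 101 → 1  (bit 5 = 1)
position 2: 100 → 0  (bit 4 = 0)
position 9: 011 → 0  (bit 3 = 0)
position 1: 010 → 0  (bit 2 = 0)
position 4: 001 → 1  (bit 1 = 1)
position 3: 000 → 1  (bit 0 = 1)
bits b7..b0 = 00100011 = 35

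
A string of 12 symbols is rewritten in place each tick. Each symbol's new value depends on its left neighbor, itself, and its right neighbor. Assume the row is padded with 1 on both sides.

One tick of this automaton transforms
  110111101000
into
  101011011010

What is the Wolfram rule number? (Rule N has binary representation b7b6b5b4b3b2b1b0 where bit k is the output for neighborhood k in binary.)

position 0: 111 → 1  (bit 7 = 1)
position 1: 110 → 0  (bit 6 = 0)
position 2: 101 → 1  (bit 5 = 1)
position 9: 100 → 0  (bit 4 = 0)
position 3: 011 → 0  (bit 3 = 0)
position 8: 010 → 1  (bit 2 = 1)
position 11: 001 → 0  (bit 1 = 0)
position 10: 000 → 1  (bit 0 = 1)
bits b7..b0 = 10100101 = 165

165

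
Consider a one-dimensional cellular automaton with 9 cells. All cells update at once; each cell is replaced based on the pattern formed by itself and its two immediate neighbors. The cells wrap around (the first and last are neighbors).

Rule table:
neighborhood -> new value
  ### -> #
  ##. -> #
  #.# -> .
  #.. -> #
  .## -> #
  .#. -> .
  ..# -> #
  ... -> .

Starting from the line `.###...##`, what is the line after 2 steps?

.####.###
.####.###

.####.###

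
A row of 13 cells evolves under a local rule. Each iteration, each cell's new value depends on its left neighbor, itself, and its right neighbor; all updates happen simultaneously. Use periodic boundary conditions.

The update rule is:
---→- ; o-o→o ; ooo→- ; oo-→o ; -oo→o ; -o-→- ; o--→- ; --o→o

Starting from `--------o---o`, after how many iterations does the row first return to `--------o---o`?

-------o---o-
------o---o--
-----o---o---
----o---o----
---o---o-----
--o---o------
-o---o-------
o---o--------
---o--------o
--o--------o-
-o--------o--
o--------o---
--------o---o

13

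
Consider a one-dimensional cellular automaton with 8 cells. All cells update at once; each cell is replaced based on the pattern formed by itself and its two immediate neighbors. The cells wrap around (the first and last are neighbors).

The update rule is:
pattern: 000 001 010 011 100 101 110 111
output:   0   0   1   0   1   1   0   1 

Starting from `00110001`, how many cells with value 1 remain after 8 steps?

10001001
01001100
01100010
00010011
10011000
11000100
00100110
00110001
count of 1: 3

3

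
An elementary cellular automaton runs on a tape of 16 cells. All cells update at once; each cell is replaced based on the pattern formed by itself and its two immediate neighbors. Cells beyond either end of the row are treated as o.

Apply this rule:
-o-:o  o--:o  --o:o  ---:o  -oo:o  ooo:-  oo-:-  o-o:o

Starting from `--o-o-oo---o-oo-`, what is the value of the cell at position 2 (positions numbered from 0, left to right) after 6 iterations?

iteration 1: ooooooo-oooooo-o
iteration 2: -------oo-----oo
iteration 3: oooooooo-oooooo-
iteration 4: --------oo-----o
iteration 5: ooooooooo-oooooo
iteration 6: ---------oo-----
position 2 holds -

-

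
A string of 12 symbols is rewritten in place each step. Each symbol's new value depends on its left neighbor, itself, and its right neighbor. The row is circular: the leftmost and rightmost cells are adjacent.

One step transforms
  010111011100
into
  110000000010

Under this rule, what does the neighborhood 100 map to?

At position 10 the neighborhood is 100; the next row has 1 there.

1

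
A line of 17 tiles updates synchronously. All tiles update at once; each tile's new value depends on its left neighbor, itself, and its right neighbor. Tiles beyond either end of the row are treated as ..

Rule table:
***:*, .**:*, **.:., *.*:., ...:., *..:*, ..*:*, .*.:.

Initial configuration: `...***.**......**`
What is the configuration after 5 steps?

*..*.*....**...*.

step 1: ..***..*.*....**.
step 2: .***.**...*..**.*
step 3: ***..*.*.*.***...
step 4: **.**......**.*..
step 5: *..*.*....**...*.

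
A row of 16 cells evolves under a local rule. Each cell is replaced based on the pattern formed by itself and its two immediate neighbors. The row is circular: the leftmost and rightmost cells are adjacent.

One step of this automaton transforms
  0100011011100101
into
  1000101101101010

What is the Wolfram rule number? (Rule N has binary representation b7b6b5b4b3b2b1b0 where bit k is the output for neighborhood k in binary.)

226

position 9: 111 → 1  (bit 7 = 1)
position 6: 110 → 1  (bit 6 = 1)
position 0: 101 → 1  (bit 5 = 1)
position 2: 100 → 0  (bit 4 = 0)
position 5: 011 → 0  (bit 3 = 0)
position 1: 010 → 0  (bit 2 = 0)
position 4: 001 → 1  (bit 1 = 1)
position 3: 000 → 0  (bit 0 = 0)
bits b7..b0 = 11100010 = 226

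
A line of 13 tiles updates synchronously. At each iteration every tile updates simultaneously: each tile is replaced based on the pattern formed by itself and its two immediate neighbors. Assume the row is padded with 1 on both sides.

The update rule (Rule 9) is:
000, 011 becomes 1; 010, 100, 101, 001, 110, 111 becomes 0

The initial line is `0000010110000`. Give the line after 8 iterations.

0111000100110
0100010000100
0001000110000
0100010100110
0001000000100
0100011110000
0001010000110
0100000110100

0100000110100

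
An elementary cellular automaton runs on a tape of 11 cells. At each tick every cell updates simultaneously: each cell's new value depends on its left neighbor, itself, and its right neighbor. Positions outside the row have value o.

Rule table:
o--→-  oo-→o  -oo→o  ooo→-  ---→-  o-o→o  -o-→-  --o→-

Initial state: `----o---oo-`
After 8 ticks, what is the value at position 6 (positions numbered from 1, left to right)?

tick 1: --------ooo
tick 2: --------o--
tick 3: -----------
tick 4: -----------  (fixed point — unchanged through tick 8)
position 6 holds -

-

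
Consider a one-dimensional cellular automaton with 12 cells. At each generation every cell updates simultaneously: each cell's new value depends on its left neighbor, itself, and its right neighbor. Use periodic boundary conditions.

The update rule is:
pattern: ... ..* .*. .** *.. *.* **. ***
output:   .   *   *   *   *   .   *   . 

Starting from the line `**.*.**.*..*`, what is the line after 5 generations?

.*.*.**.****

.*.*.**.****
.*.*.**.*..*
.*.*.**.****  (repeats generation 1; period 2)
generation 5: .*.*.**.****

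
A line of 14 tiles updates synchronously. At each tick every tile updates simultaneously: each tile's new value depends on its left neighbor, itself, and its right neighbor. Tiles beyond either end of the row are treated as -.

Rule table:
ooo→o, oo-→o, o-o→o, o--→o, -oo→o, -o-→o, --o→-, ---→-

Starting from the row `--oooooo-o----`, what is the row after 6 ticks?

--ooooooooo---
--oooooooooo--
--ooooooooooo-
--oooooooooooo
--oooooooooooo  (fixed point — unchanged through tick 6)

--oooooooooooo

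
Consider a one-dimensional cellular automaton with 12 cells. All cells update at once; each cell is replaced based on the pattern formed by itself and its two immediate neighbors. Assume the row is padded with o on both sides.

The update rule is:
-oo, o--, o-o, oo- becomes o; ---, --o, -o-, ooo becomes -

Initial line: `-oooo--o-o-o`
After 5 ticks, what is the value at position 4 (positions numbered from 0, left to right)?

o

oo--oo--o-oo
-oo-ooo--oo-
ooooo-oo-ooo
----oooooo--
o---o----oo-
position 4 holds o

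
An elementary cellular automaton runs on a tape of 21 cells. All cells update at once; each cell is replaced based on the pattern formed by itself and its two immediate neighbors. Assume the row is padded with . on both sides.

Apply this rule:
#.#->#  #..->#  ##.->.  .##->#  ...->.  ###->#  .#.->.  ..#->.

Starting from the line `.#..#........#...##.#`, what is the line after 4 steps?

..#..#........#..#.#.
...#..#........#..#.#
....#..#........#..#.
.....#..#........#..#

.....#..#........#..#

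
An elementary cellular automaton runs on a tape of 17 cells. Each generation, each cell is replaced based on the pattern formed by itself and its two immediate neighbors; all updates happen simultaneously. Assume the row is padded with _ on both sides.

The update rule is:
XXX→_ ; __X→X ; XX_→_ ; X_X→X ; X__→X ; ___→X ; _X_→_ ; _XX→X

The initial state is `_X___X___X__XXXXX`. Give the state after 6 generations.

X_XXX_XXX_XXX____
_XX__XX__XX__XXXX
XX_XXX_XXX_XXX___
X_XX__XX__XX__XXX
_XX_XXX_XXX_XXX__
XX_XX__XX__XX__XX

XX_XX__XX__XX__XX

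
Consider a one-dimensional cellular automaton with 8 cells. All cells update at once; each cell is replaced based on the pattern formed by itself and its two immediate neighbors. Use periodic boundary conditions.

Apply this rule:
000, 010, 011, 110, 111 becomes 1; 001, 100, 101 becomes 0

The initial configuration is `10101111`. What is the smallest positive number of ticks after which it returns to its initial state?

1

tick 1: 10101111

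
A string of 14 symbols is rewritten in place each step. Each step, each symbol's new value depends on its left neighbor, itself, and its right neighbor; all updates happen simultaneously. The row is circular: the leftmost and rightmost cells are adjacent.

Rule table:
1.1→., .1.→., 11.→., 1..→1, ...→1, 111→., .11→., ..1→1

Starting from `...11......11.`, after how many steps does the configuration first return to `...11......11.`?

111..111111..1
...11......11.

2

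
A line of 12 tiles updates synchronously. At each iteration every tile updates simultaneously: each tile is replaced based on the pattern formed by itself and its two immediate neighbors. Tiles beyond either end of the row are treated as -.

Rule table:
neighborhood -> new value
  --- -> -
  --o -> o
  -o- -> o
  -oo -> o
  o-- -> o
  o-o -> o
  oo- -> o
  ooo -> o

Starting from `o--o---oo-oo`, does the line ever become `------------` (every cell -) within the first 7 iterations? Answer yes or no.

no

ooooo-oooooo
oooooooooooo
oooooooooooo  (fixed point — unchanged through iteration 7)
iteration 7 is oooooooooooo, still not uniform -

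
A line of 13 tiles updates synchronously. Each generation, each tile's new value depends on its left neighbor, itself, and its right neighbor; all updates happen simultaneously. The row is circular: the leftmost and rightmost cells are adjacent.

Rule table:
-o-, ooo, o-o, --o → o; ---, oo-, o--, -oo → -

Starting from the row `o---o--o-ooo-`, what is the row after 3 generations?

o--oo-ooo-o-o
--o--o-o-ooo-
-oo-ooooo-o--

-oo-ooooo-o--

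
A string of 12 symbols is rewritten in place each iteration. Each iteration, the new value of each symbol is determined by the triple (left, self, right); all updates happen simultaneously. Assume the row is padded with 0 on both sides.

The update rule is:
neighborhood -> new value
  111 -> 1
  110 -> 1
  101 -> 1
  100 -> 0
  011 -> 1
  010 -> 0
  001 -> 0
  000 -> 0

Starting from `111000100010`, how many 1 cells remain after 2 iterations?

111000000000
111000000000
count of 1: 3

3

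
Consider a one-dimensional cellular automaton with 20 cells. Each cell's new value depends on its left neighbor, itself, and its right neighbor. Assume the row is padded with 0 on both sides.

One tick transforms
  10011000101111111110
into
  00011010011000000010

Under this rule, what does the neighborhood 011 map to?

1

At position 3 the neighborhood is 011; the next row has 1 there.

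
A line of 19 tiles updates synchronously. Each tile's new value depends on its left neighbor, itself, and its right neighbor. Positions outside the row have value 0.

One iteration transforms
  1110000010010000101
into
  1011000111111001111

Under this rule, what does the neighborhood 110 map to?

At position 2 the neighborhood is 110; the next row has 1 there.

1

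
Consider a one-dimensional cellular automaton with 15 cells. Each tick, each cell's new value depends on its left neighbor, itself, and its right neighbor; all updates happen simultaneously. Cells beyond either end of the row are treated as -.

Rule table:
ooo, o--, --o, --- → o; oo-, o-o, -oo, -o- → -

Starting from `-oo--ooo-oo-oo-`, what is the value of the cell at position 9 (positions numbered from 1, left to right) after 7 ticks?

o

o--oo-o-------o
-oo----ooooooo-
o--oooo-ooooo-o
-oo-oo---ooo---
o-----ooo-o-ooo
-ooooo-o-----o-
o-ooo---ooooo-o
position 9 holds o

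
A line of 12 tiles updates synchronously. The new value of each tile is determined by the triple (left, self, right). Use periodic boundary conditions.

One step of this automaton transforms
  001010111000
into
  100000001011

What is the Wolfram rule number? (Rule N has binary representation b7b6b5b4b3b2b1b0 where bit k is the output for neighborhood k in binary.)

position 7: 111 → 0  (bit 7 = 0)
position 8: 110 → 1  (bit 6 = 1)
position 3: 101 → 0  (bit 5 = 0)
position 9: 100 → 0  (bit 4 = 0)
position 6: 011 → 0  (bit 3 = 0)
position 2: 010 → 0  (bit 2 = 0)
position 1: 001 → 0  (bit 1 = 0)
position 0: 000 → 1  (bit 0 = 1)
bits b7..b0 = 01000001 = 65

65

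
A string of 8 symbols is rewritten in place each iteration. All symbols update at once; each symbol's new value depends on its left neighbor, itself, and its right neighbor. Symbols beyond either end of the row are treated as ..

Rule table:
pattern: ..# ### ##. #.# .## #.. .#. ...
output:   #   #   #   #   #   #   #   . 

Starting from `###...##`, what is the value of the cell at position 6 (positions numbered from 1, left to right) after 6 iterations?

#

iteration 1: ####.###
iteration 2: ########
iteration 3: ########  (fixed point — unchanged through iteration 6)
position 6 holds #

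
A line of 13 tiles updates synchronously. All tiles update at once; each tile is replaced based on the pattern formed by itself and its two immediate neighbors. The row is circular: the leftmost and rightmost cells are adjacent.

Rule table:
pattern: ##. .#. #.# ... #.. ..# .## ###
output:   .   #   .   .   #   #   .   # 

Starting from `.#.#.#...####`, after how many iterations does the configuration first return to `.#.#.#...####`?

21

.#.#.##.#.##.
##.#....#...#
#..##..###.#.
###..##.#..#.
.#.##...####.
##...#.#.##.#
#.#.##.#.....
#.#....##...#
..##..#..#.#.
.#..######.##
.###.####....
#.#...##.#...
#.##.#...##.#
.....##.#....
....#...##...
...###.#..#..
..#.#..#####.
.##.###.###.#
.....#...#..#
#...###.#####
.#.#.#...####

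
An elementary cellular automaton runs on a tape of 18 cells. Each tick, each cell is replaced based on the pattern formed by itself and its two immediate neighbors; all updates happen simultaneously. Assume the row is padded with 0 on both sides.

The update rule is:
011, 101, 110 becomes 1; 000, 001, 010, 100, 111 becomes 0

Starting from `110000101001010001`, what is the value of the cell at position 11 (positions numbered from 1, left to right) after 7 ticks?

tick 1: 110000010000100000
tick 2: 110000000000000000
tick 3: 110000000000000000  (fixed point — unchanged through tick 7)
position 11 holds 0

0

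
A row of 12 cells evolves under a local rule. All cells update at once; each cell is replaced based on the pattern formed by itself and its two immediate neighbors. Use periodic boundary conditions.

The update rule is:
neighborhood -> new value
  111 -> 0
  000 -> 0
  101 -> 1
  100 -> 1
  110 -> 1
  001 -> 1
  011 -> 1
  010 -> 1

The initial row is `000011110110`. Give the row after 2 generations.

000110011111
101111110001

101111110001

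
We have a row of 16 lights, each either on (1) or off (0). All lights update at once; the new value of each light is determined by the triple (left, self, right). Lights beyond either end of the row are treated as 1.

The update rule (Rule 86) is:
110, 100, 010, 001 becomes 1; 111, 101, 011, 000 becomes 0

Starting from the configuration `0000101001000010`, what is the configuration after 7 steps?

1001101111100110
1110100000111010
0010110001001010
1110011011111010
0011101000001010
1100101100011010
0111100110101010

0111100110101010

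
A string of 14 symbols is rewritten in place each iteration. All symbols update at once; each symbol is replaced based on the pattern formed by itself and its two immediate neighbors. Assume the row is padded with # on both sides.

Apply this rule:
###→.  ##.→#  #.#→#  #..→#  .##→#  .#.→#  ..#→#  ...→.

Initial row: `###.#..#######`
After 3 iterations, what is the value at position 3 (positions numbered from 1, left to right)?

..######......
###....##....#
..##..####..##
position 3 holds #

#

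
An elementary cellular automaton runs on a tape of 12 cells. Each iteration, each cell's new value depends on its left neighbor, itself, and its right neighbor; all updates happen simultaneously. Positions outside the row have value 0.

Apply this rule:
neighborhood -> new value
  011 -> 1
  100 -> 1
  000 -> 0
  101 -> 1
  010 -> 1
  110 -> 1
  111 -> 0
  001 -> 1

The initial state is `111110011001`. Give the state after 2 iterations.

100011111111
110110000001

110110000001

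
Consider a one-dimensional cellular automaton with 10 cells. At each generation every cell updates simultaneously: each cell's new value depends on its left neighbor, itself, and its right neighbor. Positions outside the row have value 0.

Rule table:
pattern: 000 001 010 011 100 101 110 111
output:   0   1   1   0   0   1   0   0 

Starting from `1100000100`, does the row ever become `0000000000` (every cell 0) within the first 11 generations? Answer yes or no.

0000001100
0000010000
0000110000
0001000000
0011000000
0100000000
1100000000
0000000000
all cells are 0 at generation 8

yes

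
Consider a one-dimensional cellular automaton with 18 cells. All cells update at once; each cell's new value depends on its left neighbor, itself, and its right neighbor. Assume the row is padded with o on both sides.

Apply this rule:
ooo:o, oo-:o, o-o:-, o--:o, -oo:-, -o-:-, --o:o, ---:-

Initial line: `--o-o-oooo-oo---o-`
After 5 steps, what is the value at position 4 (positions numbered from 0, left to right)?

oo-----ooo--oo-o--
ooo---o-oooo-o--oo
oooo-o---ooo--oo-o
oooo--o-o-oooo-o--
oooooo-----ooo--oo
position 4 holds o

o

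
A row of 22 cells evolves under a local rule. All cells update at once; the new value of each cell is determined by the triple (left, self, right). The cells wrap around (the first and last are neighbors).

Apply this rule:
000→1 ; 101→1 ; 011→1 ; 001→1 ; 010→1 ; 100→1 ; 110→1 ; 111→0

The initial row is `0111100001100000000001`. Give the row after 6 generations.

0111100000000000000000

1100111111111111111111
0111100000000000000000
1100111111111111111111  (repeats generation 1; period 2)
generation 6: 0111100000000000000000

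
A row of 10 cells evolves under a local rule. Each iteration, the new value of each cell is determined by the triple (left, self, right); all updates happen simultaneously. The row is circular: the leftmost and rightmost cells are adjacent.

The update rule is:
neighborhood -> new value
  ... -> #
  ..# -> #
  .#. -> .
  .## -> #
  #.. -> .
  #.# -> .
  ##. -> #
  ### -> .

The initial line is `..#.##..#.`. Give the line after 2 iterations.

##.###...#

##..##.#..
##.###...#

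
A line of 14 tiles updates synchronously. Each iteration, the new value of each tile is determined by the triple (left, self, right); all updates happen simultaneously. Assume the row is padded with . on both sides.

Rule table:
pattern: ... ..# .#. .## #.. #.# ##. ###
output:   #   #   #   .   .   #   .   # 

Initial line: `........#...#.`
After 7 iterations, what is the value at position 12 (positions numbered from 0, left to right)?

#

#########.###.
.#######.#.#..
#.#####.####.#
##.###.#.##.##
..#.#.###..#..
######.#..##.#
.####.##.#..##
position 12 holds #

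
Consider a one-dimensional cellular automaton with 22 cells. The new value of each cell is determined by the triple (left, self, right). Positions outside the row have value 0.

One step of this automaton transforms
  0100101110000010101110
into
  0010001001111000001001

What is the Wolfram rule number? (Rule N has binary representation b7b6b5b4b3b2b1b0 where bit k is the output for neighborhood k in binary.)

position 7: 111 → 0  (bit 7 = 0)
position 8: 110 → 0  (bit 6 = 0)
position 5: 101 → 0  (bit 5 = 0)
position 2: 100 → 1  (bit 4 = 1)
position 6: 011 → 1  (bit 3 = 1)
position 1: 010 → 0  (bit 2 = 0)
position 0: 001 → 0  (bit 1 = 0)
position 10: 000 → 1  (bit 0 = 1)
bits b7..b0 = 00011001 = 25

25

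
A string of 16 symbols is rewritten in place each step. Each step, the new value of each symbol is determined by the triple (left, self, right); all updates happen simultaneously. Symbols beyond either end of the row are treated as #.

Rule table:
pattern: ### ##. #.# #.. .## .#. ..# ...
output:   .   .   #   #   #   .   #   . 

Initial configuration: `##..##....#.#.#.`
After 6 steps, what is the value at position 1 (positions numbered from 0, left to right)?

..###.#..#.#.#.#
###..#.##.#.#.##
...##.##.#.#.##.
#.##.##.#.#.##.#
.##.##.#.#.##.##
##.##.#.#.##.##.
position 1 holds #

#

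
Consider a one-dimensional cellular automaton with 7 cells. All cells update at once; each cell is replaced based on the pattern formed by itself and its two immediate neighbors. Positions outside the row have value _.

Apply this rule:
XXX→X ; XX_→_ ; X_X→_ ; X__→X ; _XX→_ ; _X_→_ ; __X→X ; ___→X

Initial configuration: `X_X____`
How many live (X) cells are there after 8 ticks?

3

___XXXX
XXX_XX_
_X____X
X_XXXX_
___XX_X
XXX____
_X_XXXX
X___XX_
count of X: 3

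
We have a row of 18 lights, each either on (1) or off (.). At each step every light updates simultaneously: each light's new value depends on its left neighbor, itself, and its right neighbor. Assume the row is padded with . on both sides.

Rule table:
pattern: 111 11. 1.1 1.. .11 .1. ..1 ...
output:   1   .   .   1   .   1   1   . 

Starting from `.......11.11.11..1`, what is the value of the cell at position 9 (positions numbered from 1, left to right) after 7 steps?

.

......1........111
.....111......1.1.
....1.1.1....11.11
...11.1.11..1.....
..1...1...1111....
.111.111.1.11.1...
1.1...1..1....11..
position 9 holds .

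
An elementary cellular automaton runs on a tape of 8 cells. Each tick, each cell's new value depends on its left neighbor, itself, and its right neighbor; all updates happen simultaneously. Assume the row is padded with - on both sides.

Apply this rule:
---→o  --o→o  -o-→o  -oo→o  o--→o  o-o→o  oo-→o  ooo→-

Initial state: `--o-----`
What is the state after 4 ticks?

o------o

oooooooo
o------o
oooooooo  (repeats tick 1; period 2)
tick 4: o------o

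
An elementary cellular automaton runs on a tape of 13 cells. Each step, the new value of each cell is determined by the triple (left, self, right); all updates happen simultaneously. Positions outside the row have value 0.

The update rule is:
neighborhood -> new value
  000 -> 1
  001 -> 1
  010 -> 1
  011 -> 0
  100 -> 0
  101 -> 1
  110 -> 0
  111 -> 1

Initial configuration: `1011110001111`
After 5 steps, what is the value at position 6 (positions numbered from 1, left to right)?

1101100110110
0010001001000
1110111011011
0101010100100
1111111101101
position 6 holds 1

1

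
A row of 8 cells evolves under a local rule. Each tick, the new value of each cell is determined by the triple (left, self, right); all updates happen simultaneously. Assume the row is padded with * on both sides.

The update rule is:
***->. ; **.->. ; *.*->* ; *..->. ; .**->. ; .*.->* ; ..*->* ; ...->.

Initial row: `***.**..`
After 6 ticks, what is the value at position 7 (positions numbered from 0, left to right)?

...*...*
..**..*.
.*...***
**..*...
...**..*
..*...*.
position 7 holds .

.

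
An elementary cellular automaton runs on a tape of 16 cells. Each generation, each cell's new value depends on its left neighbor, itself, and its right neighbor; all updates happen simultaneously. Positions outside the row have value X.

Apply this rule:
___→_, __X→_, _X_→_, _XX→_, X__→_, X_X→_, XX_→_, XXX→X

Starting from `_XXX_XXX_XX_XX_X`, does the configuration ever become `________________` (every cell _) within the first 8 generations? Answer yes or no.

__X___X_________
________________
all cells are _ at generation 2

yes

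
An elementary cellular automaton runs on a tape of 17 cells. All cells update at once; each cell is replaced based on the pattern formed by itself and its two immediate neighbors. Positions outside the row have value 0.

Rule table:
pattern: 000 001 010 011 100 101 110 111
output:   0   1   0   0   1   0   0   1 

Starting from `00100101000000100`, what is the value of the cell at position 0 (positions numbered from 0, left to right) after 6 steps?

01011000100001010
10000101010010001
01001000001101010
10110100010000001
00000010101000010
00000100000100101
position 0 holds 0

0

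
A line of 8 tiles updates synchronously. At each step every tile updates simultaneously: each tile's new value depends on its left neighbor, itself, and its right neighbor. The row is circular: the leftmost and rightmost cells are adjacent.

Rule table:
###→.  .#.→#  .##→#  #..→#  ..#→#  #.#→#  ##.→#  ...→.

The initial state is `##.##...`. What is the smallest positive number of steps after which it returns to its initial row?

######.#
.....###
#...##.#
##.#####
.###....
##.##...

6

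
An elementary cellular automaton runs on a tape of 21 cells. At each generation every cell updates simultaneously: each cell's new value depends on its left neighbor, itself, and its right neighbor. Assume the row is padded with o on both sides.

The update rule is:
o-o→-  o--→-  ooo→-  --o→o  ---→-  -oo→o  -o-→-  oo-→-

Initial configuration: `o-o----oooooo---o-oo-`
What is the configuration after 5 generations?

------oo-------o--o--
-----oo-------o--o--o
----oo-------o--o--oo
---oo-------o--o--oo-
--oo-------o--o--oo--

--oo-------o--o--oo--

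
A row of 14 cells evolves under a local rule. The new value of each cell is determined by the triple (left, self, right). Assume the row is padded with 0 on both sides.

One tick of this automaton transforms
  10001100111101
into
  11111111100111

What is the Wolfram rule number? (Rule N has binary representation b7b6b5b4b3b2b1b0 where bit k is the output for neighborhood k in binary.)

position 9: 111 → 0  (bit 7 = 0)
position 5: 110 → 1  (bit 6 = 1)
position 12: 101 → 1  (bit 5 = 1)
position 1: 100 → 1  (bit 4 = 1)
position 4: 011 → 1  (bit 3 = 1)
position 0: 010 → 1  (bit 2 = 1)
position 3: 001 → 1  (bit 1 = 1)
position 2: 000 → 1  (bit 0 = 1)
bits b7..b0 = 01111111 = 127

127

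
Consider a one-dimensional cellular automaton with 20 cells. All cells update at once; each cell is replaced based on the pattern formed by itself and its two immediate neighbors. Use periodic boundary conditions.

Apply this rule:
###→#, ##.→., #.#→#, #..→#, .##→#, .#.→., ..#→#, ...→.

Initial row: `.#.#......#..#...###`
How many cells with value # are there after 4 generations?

12

#.#.#....#.##.#.###.
.#.#.#..#.##.#.###.#
#.#.#.##.##.#.###.#.
.#.#.##.##.#.###.#.#
count of #: 12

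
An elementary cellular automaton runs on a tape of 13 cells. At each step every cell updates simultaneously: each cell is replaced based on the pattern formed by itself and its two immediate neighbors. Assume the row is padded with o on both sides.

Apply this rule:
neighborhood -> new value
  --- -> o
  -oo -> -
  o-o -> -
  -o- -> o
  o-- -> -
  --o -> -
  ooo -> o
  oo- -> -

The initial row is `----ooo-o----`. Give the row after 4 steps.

--o--o--o----

-oo--o--o-oo-
-----o--o----
-ooo-o--o-oo-
--o--o--o----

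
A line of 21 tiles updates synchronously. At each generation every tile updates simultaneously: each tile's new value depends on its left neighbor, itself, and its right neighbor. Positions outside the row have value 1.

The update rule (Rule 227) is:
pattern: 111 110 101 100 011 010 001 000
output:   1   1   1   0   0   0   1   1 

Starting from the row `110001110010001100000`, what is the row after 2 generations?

111011011001011010111

110110110100110101111
111011011001011010111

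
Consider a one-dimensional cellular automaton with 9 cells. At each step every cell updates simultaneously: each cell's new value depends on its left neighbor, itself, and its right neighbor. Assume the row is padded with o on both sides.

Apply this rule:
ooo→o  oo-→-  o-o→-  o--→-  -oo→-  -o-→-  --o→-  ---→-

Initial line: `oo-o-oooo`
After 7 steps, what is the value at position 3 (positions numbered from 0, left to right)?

-

o-----ooo
-------oo
--------o
---------
---------  (fixed point — unchanged through step 7)
position 3 holds -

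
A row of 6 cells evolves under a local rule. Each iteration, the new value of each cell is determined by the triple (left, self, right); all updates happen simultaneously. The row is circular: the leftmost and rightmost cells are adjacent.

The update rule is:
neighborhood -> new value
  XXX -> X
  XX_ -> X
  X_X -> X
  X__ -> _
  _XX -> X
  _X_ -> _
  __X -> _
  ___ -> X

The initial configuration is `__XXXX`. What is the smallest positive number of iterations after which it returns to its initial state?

iteration 1: __XXXX

1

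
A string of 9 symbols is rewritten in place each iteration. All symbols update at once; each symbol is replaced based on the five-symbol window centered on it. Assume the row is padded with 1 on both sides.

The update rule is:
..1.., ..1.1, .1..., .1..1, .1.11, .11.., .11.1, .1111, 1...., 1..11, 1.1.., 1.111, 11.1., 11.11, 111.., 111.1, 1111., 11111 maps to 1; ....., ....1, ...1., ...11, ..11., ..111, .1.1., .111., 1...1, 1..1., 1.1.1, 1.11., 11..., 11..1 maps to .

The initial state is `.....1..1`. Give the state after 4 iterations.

111111...

.1...111.
111....11
111.1...1
111111...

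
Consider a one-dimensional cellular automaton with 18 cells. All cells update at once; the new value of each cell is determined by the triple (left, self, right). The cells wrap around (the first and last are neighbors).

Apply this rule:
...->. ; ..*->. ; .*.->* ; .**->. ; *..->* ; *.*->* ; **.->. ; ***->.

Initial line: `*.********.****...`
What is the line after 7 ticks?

...*..**........*.

**........*....*..
..*.......**...**.
..**........*....*
*...*.......**...*
.*..**........*...
.**...*.......**..
...*..**........*.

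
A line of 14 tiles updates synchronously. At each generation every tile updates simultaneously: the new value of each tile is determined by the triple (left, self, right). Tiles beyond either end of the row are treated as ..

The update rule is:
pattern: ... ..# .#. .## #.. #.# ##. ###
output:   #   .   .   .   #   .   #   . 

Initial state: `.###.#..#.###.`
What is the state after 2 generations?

generation 1: ...#..#.....##
generation 2: ##..#..####..#

##..#..####..#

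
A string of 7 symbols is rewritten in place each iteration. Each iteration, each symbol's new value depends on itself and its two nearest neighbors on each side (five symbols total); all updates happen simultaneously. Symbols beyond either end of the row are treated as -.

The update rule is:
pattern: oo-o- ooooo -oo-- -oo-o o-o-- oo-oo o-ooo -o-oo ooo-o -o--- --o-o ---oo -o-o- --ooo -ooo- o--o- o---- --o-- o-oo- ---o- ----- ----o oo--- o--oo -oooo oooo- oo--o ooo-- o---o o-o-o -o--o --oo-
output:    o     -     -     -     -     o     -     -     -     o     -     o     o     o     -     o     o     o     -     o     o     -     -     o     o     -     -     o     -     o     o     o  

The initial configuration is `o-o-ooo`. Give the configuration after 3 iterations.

o---oo-

-oo---o
oo---oo
o---oo-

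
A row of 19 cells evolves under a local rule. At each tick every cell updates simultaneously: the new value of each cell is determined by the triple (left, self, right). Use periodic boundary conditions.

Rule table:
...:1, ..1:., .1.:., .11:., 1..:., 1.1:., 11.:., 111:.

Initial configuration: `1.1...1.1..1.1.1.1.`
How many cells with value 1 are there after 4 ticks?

....1..............
111...1111111111111
....1..............  (repeats tick 1; period 2)
tick 4: 111...1111111111111
count of 1: 16

16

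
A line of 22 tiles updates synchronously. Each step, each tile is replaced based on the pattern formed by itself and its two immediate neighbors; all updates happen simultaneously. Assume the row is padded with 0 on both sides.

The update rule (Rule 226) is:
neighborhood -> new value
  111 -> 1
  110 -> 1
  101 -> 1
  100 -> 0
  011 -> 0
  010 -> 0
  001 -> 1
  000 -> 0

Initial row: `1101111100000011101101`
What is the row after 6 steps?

step 1: 0110111100000101110110
step 2: 1011011100001010111010
step 3: 0101101100010101011100
step 4: 1010110100101010101100
step 5: 0101011001010101010100
step 6: 1010101010101010101000

1010101010101010101000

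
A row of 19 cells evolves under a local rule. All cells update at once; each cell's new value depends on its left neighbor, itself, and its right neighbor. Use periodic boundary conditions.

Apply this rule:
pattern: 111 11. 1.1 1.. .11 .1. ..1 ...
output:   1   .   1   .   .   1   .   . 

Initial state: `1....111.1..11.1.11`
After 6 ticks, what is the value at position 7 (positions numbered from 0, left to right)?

.

......1.11....111.1
......11.......1.11
...............11..
...................
...................  (fixed point — unchanged through tick 6)
position 7 holds .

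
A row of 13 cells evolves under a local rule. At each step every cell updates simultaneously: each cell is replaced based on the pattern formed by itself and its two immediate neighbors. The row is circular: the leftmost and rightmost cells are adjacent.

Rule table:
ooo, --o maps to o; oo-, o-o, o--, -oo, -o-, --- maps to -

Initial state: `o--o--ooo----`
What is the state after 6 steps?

o------o--o--

--o--o-o----o
-o--o------o-
o--o------o--
--o------o--o
-o------o--o-
o------o--o--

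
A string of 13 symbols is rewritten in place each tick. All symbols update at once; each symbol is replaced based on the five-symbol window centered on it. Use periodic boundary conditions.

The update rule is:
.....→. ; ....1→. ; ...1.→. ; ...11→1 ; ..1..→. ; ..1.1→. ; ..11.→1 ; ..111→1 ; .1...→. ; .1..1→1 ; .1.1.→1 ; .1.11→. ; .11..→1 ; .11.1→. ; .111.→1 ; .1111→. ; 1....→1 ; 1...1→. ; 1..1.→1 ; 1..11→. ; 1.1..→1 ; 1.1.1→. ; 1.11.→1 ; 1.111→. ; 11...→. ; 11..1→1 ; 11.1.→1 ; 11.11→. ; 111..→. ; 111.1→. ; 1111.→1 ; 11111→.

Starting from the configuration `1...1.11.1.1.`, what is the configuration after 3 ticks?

.11.1...111.1

1.....1.1.1.1
1.1....1.1..1
.11.1...111.1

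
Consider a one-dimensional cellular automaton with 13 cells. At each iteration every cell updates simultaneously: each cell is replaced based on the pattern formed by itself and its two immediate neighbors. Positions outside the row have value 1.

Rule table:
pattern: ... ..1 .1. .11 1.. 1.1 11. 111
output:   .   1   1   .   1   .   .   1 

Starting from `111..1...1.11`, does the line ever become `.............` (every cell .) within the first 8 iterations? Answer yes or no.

11.1111.11..1
1...11....11.
.1.1..1..1...
.1.11111111.1
.1..111111...
.111.1111.1.1
..1...11..1..
1111.1..11111
iteration 8 is 1111.1..11111, still not uniform .

no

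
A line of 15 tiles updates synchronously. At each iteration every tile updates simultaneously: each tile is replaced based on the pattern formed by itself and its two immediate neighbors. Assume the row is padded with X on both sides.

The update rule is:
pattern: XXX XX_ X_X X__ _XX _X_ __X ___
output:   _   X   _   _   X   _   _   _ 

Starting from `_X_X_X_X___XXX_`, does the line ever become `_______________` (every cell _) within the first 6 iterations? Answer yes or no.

yes

iteration 1: ___________X_X_
iteration 2: _______________
all cells are _ at iteration 2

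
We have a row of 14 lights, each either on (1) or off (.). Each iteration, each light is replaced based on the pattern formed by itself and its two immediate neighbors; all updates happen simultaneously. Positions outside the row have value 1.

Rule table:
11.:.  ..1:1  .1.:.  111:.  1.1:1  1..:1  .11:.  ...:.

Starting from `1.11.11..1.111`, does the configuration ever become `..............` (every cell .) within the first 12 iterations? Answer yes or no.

iteration 1: .1..1..11.1...
iteration 2: 1.11.11..1.1.1
iteration 3: .1..1..11.1.1.
iteration 4: 1.11.11..1.1.1  (repeats iteration 2; period 2)
iteration 12: 1.11.11..1.1.1
iteration 12 is 1.11.11..1.1.1, still not uniform .

no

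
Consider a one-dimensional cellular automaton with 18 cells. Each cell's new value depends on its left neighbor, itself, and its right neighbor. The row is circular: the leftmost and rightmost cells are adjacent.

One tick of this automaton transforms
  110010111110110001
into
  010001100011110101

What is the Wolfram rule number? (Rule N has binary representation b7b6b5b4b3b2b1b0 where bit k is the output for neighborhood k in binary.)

position 0: 111 → 0  (bit 7 = 0)
position 1: 110 → 1  (bit 6 = 1)
position 5: 101 → 1  (bit 5 = 1)
position 2: 100 → 0  (bit 4 = 0)
position 6: 011 → 1  (bit 3 = 1)
position 4: 010 → 0  (bit 2 = 0)
position 3: 001 → 0  (bit 1 = 0)
position 15: 000 → 1  (bit 0 = 1)
bits b7..b0 = 01101001 = 105

105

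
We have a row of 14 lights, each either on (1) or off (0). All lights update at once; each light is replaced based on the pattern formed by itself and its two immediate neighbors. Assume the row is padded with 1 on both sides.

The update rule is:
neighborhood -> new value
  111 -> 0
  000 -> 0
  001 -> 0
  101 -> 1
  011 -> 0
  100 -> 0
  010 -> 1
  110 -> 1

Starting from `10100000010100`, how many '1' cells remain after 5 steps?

11100000011100
00100000000100
00100000000100  (fixed point — unchanged through step 5)
count of 1: 2

2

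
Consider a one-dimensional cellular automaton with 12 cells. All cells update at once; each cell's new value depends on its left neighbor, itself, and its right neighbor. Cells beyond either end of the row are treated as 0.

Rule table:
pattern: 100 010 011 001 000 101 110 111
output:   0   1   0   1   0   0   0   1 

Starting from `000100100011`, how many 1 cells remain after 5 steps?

1

001101100100
010000001100
110000010000
000000110000
000001000000
count of 1: 1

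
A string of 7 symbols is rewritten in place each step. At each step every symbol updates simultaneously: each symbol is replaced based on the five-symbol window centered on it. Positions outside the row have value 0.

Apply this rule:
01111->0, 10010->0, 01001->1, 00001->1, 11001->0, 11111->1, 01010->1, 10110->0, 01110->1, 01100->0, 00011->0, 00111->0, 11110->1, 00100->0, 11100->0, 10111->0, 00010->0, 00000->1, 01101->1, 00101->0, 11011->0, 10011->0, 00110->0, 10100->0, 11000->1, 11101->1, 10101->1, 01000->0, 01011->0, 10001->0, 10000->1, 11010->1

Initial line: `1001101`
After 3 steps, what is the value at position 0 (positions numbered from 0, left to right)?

step 1: 0100110
step 2: 0010001
step 3: 1000000
position 0 holds 1

1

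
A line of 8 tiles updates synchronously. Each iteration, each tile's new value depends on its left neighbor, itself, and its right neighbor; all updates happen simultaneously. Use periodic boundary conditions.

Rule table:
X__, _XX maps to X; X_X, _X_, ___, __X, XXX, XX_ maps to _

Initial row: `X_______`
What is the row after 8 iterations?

_X______
__X_____
___X____
____X___
_____X__
______X_
_______X
X_______

X_______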